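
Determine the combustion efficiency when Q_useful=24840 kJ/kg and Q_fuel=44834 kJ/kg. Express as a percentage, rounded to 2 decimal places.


Efficiency = (Q_useful / Q_fuel) * 100
Efficiency = (24840 / 44834) * 100
Efficiency = 0.5540 * 100 = 55.40%


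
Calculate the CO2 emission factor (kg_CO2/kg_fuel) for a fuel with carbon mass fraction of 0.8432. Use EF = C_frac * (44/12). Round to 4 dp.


EF = C_frac * (M_CO2 / M_C)
EF = 0.8432 * (44/12)
EF = 0.8432 * 3.666667 = 3.0917 kg_CO2/kg_fuel


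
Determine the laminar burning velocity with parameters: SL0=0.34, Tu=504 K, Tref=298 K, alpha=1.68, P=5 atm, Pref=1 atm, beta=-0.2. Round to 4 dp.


SL = SL0 * (Tu/Tref)^alpha * (P/Pref)^beta
T ratio = 504/298 = 1.69127517
(T ratio)^alpha = 1.69127517^1.68 = 2.417686
(P/Pref)^beta = 5^(-0.2) = 0.724780
SL = 0.34 * 2.417686 * 0.724780 = 0.5958 m/s


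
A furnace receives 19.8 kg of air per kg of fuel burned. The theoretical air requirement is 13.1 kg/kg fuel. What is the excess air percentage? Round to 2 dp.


Excess air = actual - stoichiometric = 19.8 - 13.1 = 6.70 kg/kg fuel
Excess air % = (excess / stoich) * 100 = (6.70 / 13.1) * 100 = 51.15%


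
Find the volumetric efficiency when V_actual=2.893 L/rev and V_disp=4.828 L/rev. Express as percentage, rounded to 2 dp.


eta_v = (V_actual / V_disp) * 100
Ratio = 2.893 / 4.828 = 0.5992
eta_v = 0.5992 * 100 = 59.92%


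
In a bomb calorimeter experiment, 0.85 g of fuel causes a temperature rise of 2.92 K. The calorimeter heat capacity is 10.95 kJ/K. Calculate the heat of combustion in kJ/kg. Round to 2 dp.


Hc = C_cal * delta_T / m_fuel
Q_released = 10.95 * 2.92 = 31.9740 kJ
m_fuel = 0.85 g = 0.85/1000 kg = 0.000850 kg
Hc = 31.9740 / 0.000850 = 37616.47 kJ/kg


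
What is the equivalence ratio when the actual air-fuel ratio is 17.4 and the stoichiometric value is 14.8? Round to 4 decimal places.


phi = AFR_stoich / AFR_actual
phi = 14.8 / 17.4 = 0.8506


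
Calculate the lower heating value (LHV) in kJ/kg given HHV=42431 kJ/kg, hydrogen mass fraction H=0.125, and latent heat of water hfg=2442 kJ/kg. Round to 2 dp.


LHV = HHV - hfg * 9 * H
Water correction = 2442 * 9 * 0.125 = 2747.250 kJ/kg
LHV = 42431 - 2747.250 = 39683.75 kJ/kg


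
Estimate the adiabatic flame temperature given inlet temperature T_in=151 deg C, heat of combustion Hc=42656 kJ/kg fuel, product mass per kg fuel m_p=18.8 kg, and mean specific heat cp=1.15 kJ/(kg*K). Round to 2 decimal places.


T_ad = T_in + Hc / (m_p * cp)
Denominator = 18.8 * 1.15 = 21.6200
Temperature rise = 42656 / 21.6200 = 1972.99 K
T_ad = 151 + 1972.99 = 2123.99 deg C


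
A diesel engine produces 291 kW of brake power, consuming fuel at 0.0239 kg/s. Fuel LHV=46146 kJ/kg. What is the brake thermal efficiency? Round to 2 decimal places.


eta_BTE = (BP / (mf * LHV)) * 100
Denominator = 0.0239 * 46146 = 1102.8894 kW
eta_BTE = (291 / 1102.8894) * 100 = 26.39%


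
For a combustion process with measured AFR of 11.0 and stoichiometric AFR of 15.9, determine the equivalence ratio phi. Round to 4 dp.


phi = AFR_stoich / AFR_actual
phi = 15.9 / 11.0 = 1.4455


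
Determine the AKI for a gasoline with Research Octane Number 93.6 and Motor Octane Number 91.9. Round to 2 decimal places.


AKI = (RON + MON) / 2
AKI = (93.6 + 91.9) / 2
AKI = 185.5 / 2 = 92.75


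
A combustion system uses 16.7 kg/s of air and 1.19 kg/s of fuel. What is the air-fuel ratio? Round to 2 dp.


AFR = m_air / m_fuel
AFR = 16.7 / 1.19 = 14.03


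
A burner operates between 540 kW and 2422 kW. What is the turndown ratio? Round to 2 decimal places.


TDR = Q_max / Q_min
TDR = 2422 / 540 = 4.49


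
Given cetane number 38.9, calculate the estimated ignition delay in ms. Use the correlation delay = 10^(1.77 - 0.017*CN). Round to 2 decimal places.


delay = 10^(1.77 - 0.017*CN)
Exponent = 1.77 - 0.017*38.9 = 1.1087
delay = 10^1.1087 = 12.84 ms


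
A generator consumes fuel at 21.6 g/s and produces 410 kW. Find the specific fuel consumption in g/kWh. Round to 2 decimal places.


SFC = (mf / BP) * 3600
Rate = 21.6 / 410 = 0.052683 g/(s*kW)
SFC = 0.052683 * 3600 = 189.66 g/kWh


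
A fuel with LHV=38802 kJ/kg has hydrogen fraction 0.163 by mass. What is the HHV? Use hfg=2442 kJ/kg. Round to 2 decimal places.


HHV = LHV + hfg * 9 * H
Water addition = 2442 * 9 * 0.163 = 3582.414 kJ/kg
HHV = 38802 + 3582.414 = 42384.41 kJ/kg


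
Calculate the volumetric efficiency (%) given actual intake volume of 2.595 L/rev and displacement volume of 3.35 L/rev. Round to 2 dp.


eta_v = (V_actual / V_disp) * 100
Ratio = 2.595 / 3.35 = 0.7746
eta_v = 0.7746 * 100 = 77.46%


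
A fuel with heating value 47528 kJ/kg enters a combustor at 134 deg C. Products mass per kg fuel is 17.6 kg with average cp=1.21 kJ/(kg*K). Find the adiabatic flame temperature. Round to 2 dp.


T_ad = T_in + Hc / (m_p * cp)
Denominator = 17.6 * 1.21 = 21.2960
Temperature rise = 47528 / 21.2960 = 2231.78 K
T_ad = 134 + 2231.78 = 2365.78 deg C


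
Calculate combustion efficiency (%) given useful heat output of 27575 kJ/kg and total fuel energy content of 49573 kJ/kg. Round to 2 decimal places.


Efficiency = (Q_useful / Q_fuel) * 100
Efficiency = (27575 / 49573) * 100
Efficiency = 0.5563 * 100 = 55.63%


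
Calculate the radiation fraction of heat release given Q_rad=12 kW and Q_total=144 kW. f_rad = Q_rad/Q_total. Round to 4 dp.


f_rad = Q_rad / Q_total
f_rad = 12 / 144 = 0.0833


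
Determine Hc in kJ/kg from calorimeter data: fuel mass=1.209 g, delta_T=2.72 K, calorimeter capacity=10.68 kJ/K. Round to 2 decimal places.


Hc = C_cal * delta_T / m_fuel
Q_released = 10.68 * 2.72 = 29.0496 kJ
m_fuel = 1.209 g = 1.209/1000 kg = 0.001209 kg
Hc = 29.0496 / 0.001209 = 24027.79 kJ/kg


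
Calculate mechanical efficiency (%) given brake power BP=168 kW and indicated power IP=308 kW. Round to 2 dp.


eta_mech = (BP / IP) * 100
Ratio = 168 / 308 = 0.5455
eta_mech = 0.5455 * 100 = 54.55%


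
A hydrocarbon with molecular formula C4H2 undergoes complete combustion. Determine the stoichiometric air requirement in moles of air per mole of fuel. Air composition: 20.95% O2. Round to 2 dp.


Balanced combustion: C4H2 + 4.5 O2 -> 4 CO2 + 1 H2O
O2 needed = C + H/4 = 4 + 2/4 = 4.50 moles
Air moles = O2 / 0.2095 = 4.50 / 0.2095 = 21.48 moles air


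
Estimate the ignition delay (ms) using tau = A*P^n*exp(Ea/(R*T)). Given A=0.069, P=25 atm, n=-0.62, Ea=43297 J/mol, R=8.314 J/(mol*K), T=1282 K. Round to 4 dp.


tau = A * P^n * exp(Ea/(R*T))
P^n = 25^(-0.62) = 0.13591807
Ea/(R*T) = 43297/(8.314*1282) = 4.062186
exp(Ea/(R*T)) = 58.101157
tau = 0.069 * 0.13591807 * 58.101157 = 0.5449 ms


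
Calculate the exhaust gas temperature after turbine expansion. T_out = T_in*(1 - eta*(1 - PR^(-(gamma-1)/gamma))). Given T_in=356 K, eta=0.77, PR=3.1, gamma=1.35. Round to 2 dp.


T_out = T_in * (1 - eta * (1 - PR^(-(gamma-1)/gamma)))
Exponent = -(1.35-1)/1.35 = -0.25925926
PR^exp = 3.1^(-0.25925926) = 0.74577862
Factor = 1 - 0.77*(1 - 0.74577862) = 0.80424954
T_out = 356 * 0.80424954 = 286.31 K


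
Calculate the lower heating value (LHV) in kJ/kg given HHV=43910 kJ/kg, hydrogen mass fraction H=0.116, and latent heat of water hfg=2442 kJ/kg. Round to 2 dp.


LHV = HHV - hfg * 9 * H
Water correction = 2442 * 9 * 0.116 = 2549.448 kJ/kg
LHV = 43910 - 2549.448 = 41360.55 kJ/kg


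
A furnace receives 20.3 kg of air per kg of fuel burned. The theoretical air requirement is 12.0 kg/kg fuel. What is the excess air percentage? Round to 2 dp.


Excess air = actual - stoichiometric = 20.3 - 12.0 = 8.30 kg/kg fuel
Excess air % = (excess / stoich) * 100 = (8.30 / 12.0) * 100 = 69.17%


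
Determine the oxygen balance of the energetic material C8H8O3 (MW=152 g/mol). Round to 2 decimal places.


OB = -1600 * (2C + H/2 - O) / MW
Inner = 2*8 + 8/2 - 3 = 17.00
OB = -1600 * 17.00 / 152 = -178.95%


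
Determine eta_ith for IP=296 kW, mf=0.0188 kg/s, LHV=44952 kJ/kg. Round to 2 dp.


eta_ith = (IP / (mf * LHV)) * 100
Denominator = 0.0188 * 44952 = 845.0976 kW
eta_ith = (296 / 845.0976) * 100 = 35.03%


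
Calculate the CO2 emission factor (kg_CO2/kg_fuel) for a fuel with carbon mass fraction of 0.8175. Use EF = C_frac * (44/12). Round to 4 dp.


EF = C_frac * (M_CO2 / M_C)
EF = 0.8175 * (44/12)
EF = 0.8175 * 3.666667 = 2.9975 kg_CO2/kg_fuel


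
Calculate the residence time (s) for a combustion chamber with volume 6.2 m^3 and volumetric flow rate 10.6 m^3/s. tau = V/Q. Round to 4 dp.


tau = V / Q_flow
tau = 6.2 / 10.6 = 0.5849 s


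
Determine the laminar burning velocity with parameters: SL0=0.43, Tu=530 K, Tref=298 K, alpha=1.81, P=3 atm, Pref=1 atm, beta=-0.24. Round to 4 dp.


SL = SL0 * (Tu/Tref)^alpha * (P/Pref)^beta
T ratio = 530/298 = 1.77852349
(T ratio)^alpha = 1.77852349^1.81 = 2.835358
(P/Pref)^beta = 3^(-0.24) = 0.768229
SL = 0.43 * 2.835358 * 0.768229 = 0.9366 m/s


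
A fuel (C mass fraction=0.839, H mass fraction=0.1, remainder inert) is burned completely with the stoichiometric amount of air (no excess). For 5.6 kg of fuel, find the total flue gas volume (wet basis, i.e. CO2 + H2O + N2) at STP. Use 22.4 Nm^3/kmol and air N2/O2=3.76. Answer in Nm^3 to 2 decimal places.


Per kg fuel: CO2 = (C/12 kmol)*22.4 = (0.839/12)*22.4 = 1.56613 Nm^3
Per kg fuel: H2O = (H/2 kmol)*22.4 = (0.1/2)*22.4 = 1.12000 Nm^3
O2 needed per kg fuel = C/12 + H/4 = 0.839/12 + 0.1/4 = 0.09491667 kmol
Per kg fuel: N2 = O2*3.76*22.4 = 0.09491667*3.76*22.4 = 7.99426 Nm^3
Total per kg = 1.56613 + 1.12000 + 7.99426 = 10.68039 Nm^3
Total = 10.68039 * 5.6 = 59.81 Nm^3


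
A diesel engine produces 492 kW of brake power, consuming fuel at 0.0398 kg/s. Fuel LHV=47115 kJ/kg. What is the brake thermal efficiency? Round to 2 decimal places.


eta_BTE = (BP / (mf * LHV)) * 100
Denominator = 0.0398 * 47115 = 1875.1770 kW
eta_BTE = (492 / 1875.1770) * 100 = 26.24%


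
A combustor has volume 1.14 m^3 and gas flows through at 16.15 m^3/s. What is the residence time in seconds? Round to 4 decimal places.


tau = V / Q_flow
tau = 1.14 / 16.15 = 0.0706 s


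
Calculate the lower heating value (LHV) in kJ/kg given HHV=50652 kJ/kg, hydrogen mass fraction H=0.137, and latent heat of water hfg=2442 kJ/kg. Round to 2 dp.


LHV = HHV - hfg * 9 * H
Water correction = 2442 * 9 * 0.137 = 3010.986 kJ/kg
LHV = 50652 - 3010.986 = 47641.01 kJ/kg


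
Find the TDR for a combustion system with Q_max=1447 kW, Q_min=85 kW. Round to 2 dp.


TDR = Q_max / Q_min
TDR = 1447 / 85 = 17.02


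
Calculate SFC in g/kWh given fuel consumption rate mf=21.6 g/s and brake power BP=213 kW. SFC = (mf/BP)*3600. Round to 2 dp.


SFC = (mf / BP) * 3600
Rate = 21.6 / 213 = 0.101408 g/(s*kW)
SFC = 0.101408 * 3600 = 365.07 g/kWh


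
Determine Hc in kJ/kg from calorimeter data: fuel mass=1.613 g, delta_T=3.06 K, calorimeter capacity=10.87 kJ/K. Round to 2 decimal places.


Hc = C_cal * delta_T / m_fuel
Q_released = 10.87 * 3.06 = 33.2622 kJ
m_fuel = 1.613 g = 1.613/1000 kg = 0.001613 kg
Hc = 33.2622 / 0.001613 = 20621.33 kJ/kg


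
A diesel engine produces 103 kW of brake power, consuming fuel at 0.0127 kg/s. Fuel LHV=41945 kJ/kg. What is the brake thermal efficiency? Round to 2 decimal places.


eta_BTE = (BP / (mf * LHV)) * 100
Denominator = 0.0127 * 41945 = 532.7015 kW
eta_BTE = (103 / 532.7015) * 100 = 19.34%


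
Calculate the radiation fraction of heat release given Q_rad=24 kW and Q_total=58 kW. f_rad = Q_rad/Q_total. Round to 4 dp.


f_rad = Q_rad / Q_total
f_rad = 24 / 58 = 0.4138


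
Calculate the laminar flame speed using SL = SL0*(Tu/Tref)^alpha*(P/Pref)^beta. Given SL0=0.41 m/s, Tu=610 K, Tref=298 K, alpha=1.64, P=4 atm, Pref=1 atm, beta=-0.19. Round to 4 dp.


SL = SL0 * (Tu/Tref)^alpha * (P/Pref)^beta
T ratio = 610/298 = 2.04697987
(T ratio)^alpha = 2.04697987^1.64 = 3.237623
(P/Pref)^beta = 4^(-0.19) = 0.768438
SL = 0.41 * 3.237623 * 0.768438 = 1.0200 m/s


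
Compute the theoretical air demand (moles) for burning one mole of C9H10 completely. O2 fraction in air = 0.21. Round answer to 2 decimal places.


Balanced combustion: C9H10 + 11.5 O2 -> 9 CO2 + 5 H2O
O2 needed = C + H/4 = 9 + 10/4 = 11.50 moles
Air moles = O2 / 0.21 = 11.50 / 0.21 = 54.76 moles air


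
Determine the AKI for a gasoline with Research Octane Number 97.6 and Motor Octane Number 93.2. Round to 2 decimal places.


AKI = (RON + MON) / 2
AKI = (97.6 + 93.2) / 2
AKI = 190.8 / 2 = 95.40


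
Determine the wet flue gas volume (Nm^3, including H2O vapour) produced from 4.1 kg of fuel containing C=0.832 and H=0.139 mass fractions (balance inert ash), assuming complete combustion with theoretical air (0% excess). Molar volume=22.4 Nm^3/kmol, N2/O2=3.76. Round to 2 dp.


Per kg fuel: CO2 = (C/12 kmol)*22.4 = (0.832/12)*22.4 = 1.55307 Nm^3
Per kg fuel: H2O = (H/2 kmol)*22.4 = (0.139/2)*22.4 = 1.55680 Nm^3
O2 needed per kg fuel = C/12 + H/4 = 0.832/12 + 0.139/4 = 0.10408333 kmol
Per kg fuel: N2 = O2*3.76*22.4 = 0.10408333*3.76*22.4 = 8.76631 Nm^3
Total per kg = 1.55307 + 1.55680 + 8.76631 = 11.87618 Nm^3
Total = 11.87618 * 4.1 = 48.69 Nm^3


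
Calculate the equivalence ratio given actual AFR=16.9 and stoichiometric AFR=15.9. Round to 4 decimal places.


phi = AFR_stoich / AFR_actual
phi = 15.9 / 16.9 = 0.9408


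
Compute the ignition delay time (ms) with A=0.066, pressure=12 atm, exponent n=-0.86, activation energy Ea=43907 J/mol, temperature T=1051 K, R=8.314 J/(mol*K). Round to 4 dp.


tau = A * P^n * exp(Ea/(R*T))
P^n = 12^(-0.86) = 0.11800601
Ea/(R*T) = 43907/(8.314*1051) = 5.024826
exp(Ea/(R*T)) = 152.143782
tau = 0.066 * 0.11800601 * 152.143782 = 1.1850 ms


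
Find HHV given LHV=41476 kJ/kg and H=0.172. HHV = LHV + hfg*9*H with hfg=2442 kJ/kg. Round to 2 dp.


HHV = LHV + hfg * 9 * H
Water addition = 2442 * 9 * 0.172 = 3780.216 kJ/kg
HHV = 41476 + 3780.216 = 45256.22 kJ/kg


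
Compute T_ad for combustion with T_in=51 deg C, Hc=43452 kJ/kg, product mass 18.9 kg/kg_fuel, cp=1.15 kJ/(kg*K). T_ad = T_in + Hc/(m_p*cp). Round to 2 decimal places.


T_ad = T_in + Hc / (m_p * cp)
Denominator = 18.9 * 1.15 = 21.7350
Temperature rise = 43452 / 21.7350 = 1999.17 K
T_ad = 51 + 1999.17 = 2050.17 deg C


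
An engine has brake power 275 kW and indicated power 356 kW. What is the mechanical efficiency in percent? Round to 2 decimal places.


eta_mech = (BP / IP) * 100
Ratio = 275 / 356 = 0.7725
eta_mech = 0.7725 * 100 = 77.25%


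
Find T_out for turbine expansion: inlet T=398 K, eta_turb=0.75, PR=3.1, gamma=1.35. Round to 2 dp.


T_out = T_in * (1 - eta * (1 - PR^(-(gamma-1)/gamma)))
Exponent = -(1.35-1)/1.35 = -0.25925926
PR^exp = 3.1^(-0.25925926) = 0.74577862
Factor = 1 - 0.75*(1 - 0.74577862) = 0.80933397
T_out = 398 * 0.80933397 = 322.11 K


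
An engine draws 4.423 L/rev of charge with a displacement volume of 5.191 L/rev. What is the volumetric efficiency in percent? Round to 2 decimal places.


eta_v = (V_actual / V_disp) * 100
Ratio = 4.423 / 5.191 = 0.8521
eta_v = 0.8521 * 100 = 85.21%


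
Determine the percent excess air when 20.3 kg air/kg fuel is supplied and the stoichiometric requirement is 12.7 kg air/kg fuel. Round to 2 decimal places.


Excess air = actual - stoichiometric = 20.3 - 12.7 = 7.60 kg/kg fuel
Excess air % = (excess / stoich) * 100 = (7.60 / 12.7) * 100 = 59.84%


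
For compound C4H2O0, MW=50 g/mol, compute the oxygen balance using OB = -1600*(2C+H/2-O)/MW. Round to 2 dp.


OB = -1600 * (2C + H/2 - O) / MW
Inner = 2*4 + 2/2 - 0 = 9.00
OB = -1600 * 9.00 / 50 = -288.00%


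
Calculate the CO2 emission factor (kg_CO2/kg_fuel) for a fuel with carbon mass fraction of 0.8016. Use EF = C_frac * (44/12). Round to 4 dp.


EF = C_frac * (M_CO2 / M_C)
EF = 0.8016 * (44/12)
EF = 0.8016 * 3.666667 = 2.9392 kg_CO2/kg_fuel


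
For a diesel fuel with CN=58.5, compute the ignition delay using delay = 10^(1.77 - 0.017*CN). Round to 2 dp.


delay = 10^(1.77 - 0.017*CN)
Exponent = 1.77 - 0.017*58.5 = 0.7755
delay = 10^0.7755 = 5.96 ms


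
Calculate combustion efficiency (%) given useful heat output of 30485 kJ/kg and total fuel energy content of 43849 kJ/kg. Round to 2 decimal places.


Efficiency = (Q_useful / Q_fuel) * 100
Efficiency = (30485 / 43849) * 100
Efficiency = 0.6952 * 100 = 69.52%


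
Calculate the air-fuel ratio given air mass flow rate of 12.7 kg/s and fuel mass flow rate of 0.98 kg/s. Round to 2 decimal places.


AFR = m_air / m_fuel
AFR = 12.7 / 0.98 = 12.96


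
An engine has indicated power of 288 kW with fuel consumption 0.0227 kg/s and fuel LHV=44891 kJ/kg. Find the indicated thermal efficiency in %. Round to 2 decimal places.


eta_ith = (IP / (mf * LHV)) * 100
Denominator = 0.0227 * 44891 = 1019.0257 kW
eta_ith = (288 / 1019.0257) * 100 = 28.26%


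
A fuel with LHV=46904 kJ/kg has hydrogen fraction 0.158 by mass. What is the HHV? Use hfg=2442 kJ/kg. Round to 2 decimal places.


HHV = LHV + hfg * 9 * H
Water addition = 2442 * 9 * 0.158 = 3472.524 kJ/kg
HHV = 46904 + 3472.524 = 50376.52 kJ/kg


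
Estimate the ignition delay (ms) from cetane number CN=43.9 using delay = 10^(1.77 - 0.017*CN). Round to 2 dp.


delay = 10^(1.77 - 0.017*CN)
Exponent = 1.77 - 0.017*43.9 = 1.0237
delay = 10^1.0237 = 10.56 ms


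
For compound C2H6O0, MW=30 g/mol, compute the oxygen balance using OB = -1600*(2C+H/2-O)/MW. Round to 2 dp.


OB = -1600 * (2C + H/2 - O) / MW
Inner = 2*2 + 6/2 - 0 = 7.00
OB = -1600 * 7.00 / 30 = -373.33%


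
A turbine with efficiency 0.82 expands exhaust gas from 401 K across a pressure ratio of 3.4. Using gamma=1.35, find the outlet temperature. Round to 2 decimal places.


T_out = T_in * (1 - eta * (1 - PR^(-(gamma-1)/gamma)))
Exponent = -(1.35-1)/1.35 = -0.25925926
PR^exp = 3.4^(-0.25925926) = 0.72813041
Factor = 1 - 0.82*(1 - 0.72813041) = 0.77706694
T_out = 401 * 0.77706694 = 311.60 K


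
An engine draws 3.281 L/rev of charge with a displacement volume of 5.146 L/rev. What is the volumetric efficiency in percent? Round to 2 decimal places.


eta_v = (V_actual / V_disp) * 100
Ratio = 3.281 / 5.146 = 0.6376
eta_v = 0.6376 * 100 = 63.76%


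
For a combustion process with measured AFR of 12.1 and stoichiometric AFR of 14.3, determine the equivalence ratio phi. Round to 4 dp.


phi = AFR_stoich / AFR_actual
phi = 14.3 / 12.1 = 1.1818


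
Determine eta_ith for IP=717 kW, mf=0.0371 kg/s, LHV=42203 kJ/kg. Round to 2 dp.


eta_ith = (IP / (mf * LHV)) * 100
Denominator = 0.0371 * 42203 = 1565.7313 kW
eta_ith = (717 / 1565.7313) * 100 = 45.79%


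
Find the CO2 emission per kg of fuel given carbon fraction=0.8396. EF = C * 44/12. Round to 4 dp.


EF = C_frac * (M_CO2 / M_C)
EF = 0.8396 * (44/12)
EF = 0.8396 * 3.666667 = 3.0785 kg_CO2/kg_fuel


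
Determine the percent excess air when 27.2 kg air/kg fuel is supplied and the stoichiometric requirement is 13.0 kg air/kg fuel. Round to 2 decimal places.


Excess air = actual - stoichiometric = 27.2 - 13.0 = 14.20 kg/kg fuel
Excess air % = (excess / stoich) * 100 = (14.20 / 13.0) * 100 = 109.23%


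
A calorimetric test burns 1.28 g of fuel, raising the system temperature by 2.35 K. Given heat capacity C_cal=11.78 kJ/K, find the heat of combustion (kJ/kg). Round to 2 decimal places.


Hc = C_cal * delta_T / m_fuel
Q_released = 11.78 * 2.35 = 27.6830 kJ
m_fuel = 1.28 g = 1.28/1000 kg = 0.001280 kg
Hc = 27.6830 / 0.001280 = 21627.34 kJ/kg


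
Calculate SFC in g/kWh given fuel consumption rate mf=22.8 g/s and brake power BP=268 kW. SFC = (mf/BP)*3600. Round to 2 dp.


SFC = (mf / BP) * 3600
Rate = 22.8 / 268 = 0.085075 g/(s*kW)
SFC = 0.085075 * 3600 = 306.27 g/kWh


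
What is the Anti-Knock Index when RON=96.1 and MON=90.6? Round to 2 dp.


AKI = (RON + MON) / 2
AKI = (96.1 + 90.6) / 2
AKI = 186.7 / 2 = 93.35


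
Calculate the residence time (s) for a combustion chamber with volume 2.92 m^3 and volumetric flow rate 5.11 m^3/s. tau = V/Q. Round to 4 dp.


tau = V / Q_flow
tau = 2.92 / 5.11 = 0.5714 s


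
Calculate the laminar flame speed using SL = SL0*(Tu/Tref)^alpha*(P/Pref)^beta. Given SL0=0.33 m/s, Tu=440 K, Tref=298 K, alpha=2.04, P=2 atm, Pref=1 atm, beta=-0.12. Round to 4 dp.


SL = SL0 * (Tu/Tref)^alpha * (P/Pref)^beta
T ratio = 440/298 = 1.47651007
(T ratio)^alpha = 1.47651007^2.04 = 2.214330
(P/Pref)^beta = 2^(-0.12) = 0.920188
SL = 0.33 * 2.214330 * 0.920188 = 0.6724 m/s


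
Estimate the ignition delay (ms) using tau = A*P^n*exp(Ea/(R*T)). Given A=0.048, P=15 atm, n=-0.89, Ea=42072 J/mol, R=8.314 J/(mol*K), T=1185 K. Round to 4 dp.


tau = A * P^n * exp(Ea/(R*T))
P^n = 15^(-0.89) = 0.08980051
Ea/(R*T) = 42072/(8.314*1185) = 4.270363
exp(Ea/(R*T)) = 71.547598
tau = 0.048 * 0.08980051 * 71.547598 = 0.3084 ms


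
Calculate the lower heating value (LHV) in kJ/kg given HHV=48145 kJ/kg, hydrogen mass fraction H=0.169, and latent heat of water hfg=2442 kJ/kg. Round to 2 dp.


LHV = HHV - hfg * 9 * H
Water correction = 2442 * 9 * 0.169 = 3714.282 kJ/kg
LHV = 48145 - 3714.282 = 44430.72 kJ/kg


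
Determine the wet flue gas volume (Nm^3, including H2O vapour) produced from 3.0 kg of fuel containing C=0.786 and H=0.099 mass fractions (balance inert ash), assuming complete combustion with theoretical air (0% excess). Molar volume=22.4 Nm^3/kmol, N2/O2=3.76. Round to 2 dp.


Per kg fuel: CO2 = (C/12 kmol)*22.4 = (0.786/12)*22.4 = 1.46720 Nm^3
Per kg fuel: H2O = (H/2 kmol)*22.4 = (0.099/2)*22.4 = 1.10880 Nm^3
O2 needed per kg fuel = C/12 + H/4 = 0.786/12 + 0.099/4 = 0.09025000 kmol
Per kg fuel: N2 = O2*3.76*22.4 = 0.09025000*3.76*22.4 = 7.60122 Nm^3
Total per kg = 1.46720 + 1.10880 + 7.60122 = 10.17722 Nm^3
Total = 10.17722 * 3.0 = 30.53 Nm^3


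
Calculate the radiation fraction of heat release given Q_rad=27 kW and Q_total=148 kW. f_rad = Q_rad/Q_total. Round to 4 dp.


f_rad = Q_rad / Q_total
f_rad = 27 / 148 = 0.1824


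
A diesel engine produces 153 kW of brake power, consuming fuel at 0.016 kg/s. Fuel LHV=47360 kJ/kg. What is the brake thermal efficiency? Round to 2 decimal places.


eta_BTE = (BP / (mf * LHV)) * 100
Denominator = 0.016 * 47360 = 757.7600 kW
eta_BTE = (153 / 757.7600) * 100 = 20.19%


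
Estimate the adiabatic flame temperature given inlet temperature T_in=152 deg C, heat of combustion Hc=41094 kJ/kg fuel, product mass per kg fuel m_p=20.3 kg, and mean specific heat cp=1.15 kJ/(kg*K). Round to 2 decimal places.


T_ad = T_in + Hc / (m_p * cp)
Denominator = 20.3 * 1.15 = 23.3450
Temperature rise = 41094 / 23.3450 = 1760.29 K
T_ad = 152 + 1760.29 = 1912.29 deg C


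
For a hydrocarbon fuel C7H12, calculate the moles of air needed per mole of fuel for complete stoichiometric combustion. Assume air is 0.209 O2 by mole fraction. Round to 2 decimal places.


Balanced combustion: C7H12 + 10 O2 -> 7 CO2 + 6 H2O
O2 needed = C + H/4 = 7 + 12/4 = 10.00 moles
Air moles = O2 / 0.209 = 10.00 / 0.209 = 47.85 moles air


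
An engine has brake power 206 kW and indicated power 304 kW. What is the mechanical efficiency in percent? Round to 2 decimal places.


eta_mech = (BP / IP) * 100
Ratio = 206 / 304 = 0.6776
eta_mech = 0.6776 * 100 = 67.76%


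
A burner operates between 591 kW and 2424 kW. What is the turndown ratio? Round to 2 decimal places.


TDR = Q_max / Q_min
TDR = 2424 / 591 = 4.10


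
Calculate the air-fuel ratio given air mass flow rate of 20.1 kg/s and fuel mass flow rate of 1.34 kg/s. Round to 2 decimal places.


AFR = m_air / m_fuel
AFR = 20.1 / 1.34 = 15.00


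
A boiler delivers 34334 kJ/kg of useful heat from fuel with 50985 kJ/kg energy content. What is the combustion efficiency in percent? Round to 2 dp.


Efficiency = (Q_useful / Q_fuel) * 100
Efficiency = (34334 / 50985) * 100
Efficiency = 0.6734 * 100 = 67.34%


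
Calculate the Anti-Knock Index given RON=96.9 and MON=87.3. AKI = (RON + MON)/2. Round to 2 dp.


AKI = (RON + MON) / 2
AKI = (96.9 + 87.3) / 2
AKI = 184.2 / 2 = 92.10


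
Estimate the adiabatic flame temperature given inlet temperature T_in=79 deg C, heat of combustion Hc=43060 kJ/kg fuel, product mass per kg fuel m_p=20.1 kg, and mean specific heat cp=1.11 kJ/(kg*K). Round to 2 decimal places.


T_ad = T_in + Hc / (m_p * cp)
Denominator = 20.1 * 1.11 = 22.3110
Temperature rise = 43060 / 22.3110 = 1929.99 K
T_ad = 79 + 1929.99 = 2008.99 deg C


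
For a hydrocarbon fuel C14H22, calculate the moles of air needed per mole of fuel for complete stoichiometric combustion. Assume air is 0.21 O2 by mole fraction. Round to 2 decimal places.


Balanced combustion: C14H22 + 19.5 O2 -> 14 CO2 + 11 H2O
O2 needed = C + H/4 = 14 + 22/4 = 19.50 moles
Air moles = O2 / 0.21 = 19.50 / 0.21 = 92.86 moles air


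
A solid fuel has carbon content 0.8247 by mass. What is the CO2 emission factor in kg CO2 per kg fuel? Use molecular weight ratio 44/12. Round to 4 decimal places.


EF = C_frac * (M_CO2 / M_C)
EF = 0.8247 * (44/12)
EF = 0.8247 * 3.666667 = 3.0239 kg_CO2/kg_fuel


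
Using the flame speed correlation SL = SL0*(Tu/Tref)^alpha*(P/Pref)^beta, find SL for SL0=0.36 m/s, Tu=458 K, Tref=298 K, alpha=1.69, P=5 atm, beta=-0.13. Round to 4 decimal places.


SL = SL0 * (Tu/Tref)^alpha * (P/Pref)^beta
T ratio = 458/298 = 1.53691275
(T ratio)^alpha = 1.53691275^1.69 = 2.067460
(P/Pref)^beta = 5^(-0.13) = 0.811211
SL = 0.36 * 2.067460 * 0.811211 = 0.6038 m/s


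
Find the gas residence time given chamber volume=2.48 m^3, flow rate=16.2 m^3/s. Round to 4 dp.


tau = V / Q_flow
tau = 2.48 / 16.2 = 0.1531 s


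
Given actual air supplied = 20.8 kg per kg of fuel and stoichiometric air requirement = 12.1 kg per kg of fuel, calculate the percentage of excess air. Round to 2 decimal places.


Excess air = actual - stoichiometric = 20.8 - 12.1 = 8.70 kg/kg fuel
Excess air % = (excess / stoich) * 100 = (8.70 / 12.1) * 100 = 71.90%


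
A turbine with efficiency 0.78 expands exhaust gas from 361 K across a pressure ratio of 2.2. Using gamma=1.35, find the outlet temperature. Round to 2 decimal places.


T_out = T_in * (1 - eta * (1 - PR^(-(gamma-1)/gamma)))
Exponent = -(1.35-1)/1.35 = -0.25925926
PR^exp = 2.2^(-0.25925926) = 0.81512413
Factor = 1 - 0.78*(1 - 0.81512413) = 0.85579682
T_out = 361 * 0.85579682 = 308.94 K


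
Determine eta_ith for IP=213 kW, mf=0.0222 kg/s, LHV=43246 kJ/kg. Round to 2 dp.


eta_ith = (IP / (mf * LHV)) * 100
Denominator = 0.0222 * 43246 = 960.0612 kW
eta_ith = (213 / 960.0612) * 100 = 22.19%


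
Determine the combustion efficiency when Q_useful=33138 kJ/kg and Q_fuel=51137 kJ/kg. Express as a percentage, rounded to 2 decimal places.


Efficiency = (Q_useful / Q_fuel) * 100
Efficiency = (33138 / 51137) * 100
Efficiency = 0.6480 * 100 = 64.80%


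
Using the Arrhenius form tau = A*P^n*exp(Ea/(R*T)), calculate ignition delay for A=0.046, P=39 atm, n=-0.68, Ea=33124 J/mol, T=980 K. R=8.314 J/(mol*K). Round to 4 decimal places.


tau = A * P^n * exp(Ea/(R*T))
P^n = 39^(-0.68) = 0.08280872
Ea/(R*T) = 33124/(8.314*980) = 4.065432
exp(Ea/(R*T)) = 58.290073
tau = 0.046 * 0.08280872 * 58.290073 = 0.2220 ms


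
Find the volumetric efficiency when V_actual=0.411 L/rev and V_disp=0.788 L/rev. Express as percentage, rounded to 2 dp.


eta_v = (V_actual / V_disp) * 100
Ratio = 0.411 / 0.788 = 0.5216
eta_v = 0.5216 * 100 = 52.16%


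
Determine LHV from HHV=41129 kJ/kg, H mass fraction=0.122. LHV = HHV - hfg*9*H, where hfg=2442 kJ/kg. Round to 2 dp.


LHV = HHV - hfg * 9 * H
Water correction = 2442 * 9 * 0.122 = 2681.316 kJ/kg
LHV = 41129 - 2681.316 = 38447.68 kJ/kg


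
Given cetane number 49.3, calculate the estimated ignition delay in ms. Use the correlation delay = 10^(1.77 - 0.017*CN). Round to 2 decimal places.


delay = 10^(1.77 - 0.017*CN)
Exponent = 1.77 - 0.017*49.3 = 0.9319
delay = 10^0.9319 = 8.55 ms


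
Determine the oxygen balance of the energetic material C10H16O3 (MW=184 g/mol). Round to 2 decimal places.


OB = -1600 * (2C + H/2 - O) / MW
Inner = 2*10 + 16/2 - 3 = 25.00
OB = -1600 * 25.00 / 184 = -217.39%


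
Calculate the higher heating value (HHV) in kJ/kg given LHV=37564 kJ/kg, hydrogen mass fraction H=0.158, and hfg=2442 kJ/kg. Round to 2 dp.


HHV = LHV + hfg * 9 * H
Water addition = 2442 * 9 * 0.158 = 3472.524 kJ/kg
HHV = 37564 + 3472.524 = 41036.52 kJ/kg


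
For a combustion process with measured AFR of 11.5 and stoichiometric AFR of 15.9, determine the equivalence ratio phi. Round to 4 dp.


phi = AFR_stoich / AFR_actual
phi = 15.9 / 11.5 = 1.3826


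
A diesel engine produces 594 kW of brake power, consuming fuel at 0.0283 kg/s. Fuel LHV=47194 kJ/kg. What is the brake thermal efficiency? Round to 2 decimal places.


eta_BTE = (BP / (mf * LHV)) * 100
Denominator = 0.0283 * 47194 = 1335.5902 kW
eta_BTE = (594 / 1335.5902) * 100 = 44.47%


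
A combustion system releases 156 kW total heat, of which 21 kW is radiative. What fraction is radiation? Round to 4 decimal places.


f_rad = Q_rad / Q_total
f_rad = 21 / 156 = 0.1346


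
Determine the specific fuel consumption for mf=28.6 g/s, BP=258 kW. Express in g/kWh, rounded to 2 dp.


SFC = (mf / BP) * 3600
Rate = 28.6 / 258 = 0.110853 g/(s*kW)
SFC = 0.110853 * 3600 = 399.07 g/kWh


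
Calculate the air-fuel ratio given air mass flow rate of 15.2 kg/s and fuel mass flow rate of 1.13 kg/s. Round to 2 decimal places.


AFR = m_air / m_fuel
AFR = 15.2 / 1.13 = 13.45


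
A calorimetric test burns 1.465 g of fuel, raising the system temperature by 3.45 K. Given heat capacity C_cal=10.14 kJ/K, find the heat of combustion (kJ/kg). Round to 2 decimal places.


Hc = C_cal * delta_T / m_fuel
Q_released = 10.14 * 3.45 = 34.9830 kJ
m_fuel = 1.465 g = 1.465/1000 kg = 0.001465 kg
Hc = 34.9830 / 0.001465 = 23879.18 kJ/kg


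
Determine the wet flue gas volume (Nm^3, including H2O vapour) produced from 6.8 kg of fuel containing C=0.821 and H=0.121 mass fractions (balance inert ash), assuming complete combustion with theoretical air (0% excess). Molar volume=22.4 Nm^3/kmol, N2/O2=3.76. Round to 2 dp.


Per kg fuel: CO2 = (C/12 kmol)*22.4 = (0.821/12)*22.4 = 1.53253 Nm^3
Per kg fuel: H2O = (H/2 kmol)*22.4 = (0.121/2)*22.4 = 1.35520 Nm^3
O2 needed per kg fuel = C/12 + H/4 = 0.821/12 + 0.121/4 = 0.09866667 kmol
Per kg fuel: N2 = O2*3.76*22.4 = 0.09866667*3.76*22.4 = 8.31010 Nm^3
Total per kg = 1.53253 + 1.35520 + 8.31010 = 11.19783 Nm^3
Total = 11.19783 * 6.8 = 76.15 Nm^3


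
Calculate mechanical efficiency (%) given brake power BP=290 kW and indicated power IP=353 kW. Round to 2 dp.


eta_mech = (BP / IP) * 100
Ratio = 290 / 353 = 0.8215
eta_mech = 0.8215 * 100 = 82.15%


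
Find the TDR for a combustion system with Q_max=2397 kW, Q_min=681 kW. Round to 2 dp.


TDR = Q_max / Q_min
TDR = 2397 / 681 = 3.52


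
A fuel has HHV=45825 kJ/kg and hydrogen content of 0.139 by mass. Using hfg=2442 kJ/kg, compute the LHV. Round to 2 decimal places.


LHV = HHV - hfg * 9 * H
Water correction = 2442 * 9 * 0.139 = 3054.942 kJ/kg
LHV = 45825 - 3054.942 = 42770.06 kJ/kg


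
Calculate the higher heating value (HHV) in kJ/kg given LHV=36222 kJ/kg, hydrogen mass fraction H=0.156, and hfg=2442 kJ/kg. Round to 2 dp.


HHV = LHV + hfg * 9 * H
Water addition = 2442 * 9 * 0.156 = 3428.568 kJ/kg
HHV = 36222 + 3428.568 = 39650.57 kJ/kg


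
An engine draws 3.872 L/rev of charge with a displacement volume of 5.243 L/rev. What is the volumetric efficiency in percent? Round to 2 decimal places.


eta_v = (V_actual / V_disp) * 100
Ratio = 3.872 / 5.243 = 0.7385
eta_v = 0.7385 * 100 = 73.85%


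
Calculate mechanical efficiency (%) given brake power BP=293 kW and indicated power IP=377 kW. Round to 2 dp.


eta_mech = (BP / IP) * 100
Ratio = 293 / 377 = 0.7772
eta_mech = 0.7772 * 100 = 77.72%


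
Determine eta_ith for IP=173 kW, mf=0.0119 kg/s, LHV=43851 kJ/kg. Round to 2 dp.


eta_ith = (IP / (mf * LHV)) * 100
Denominator = 0.0119 * 43851 = 521.8269 kW
eta_ith = (173 / 521.8269) * 100 = 33.15%


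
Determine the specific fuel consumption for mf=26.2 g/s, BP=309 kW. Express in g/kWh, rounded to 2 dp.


SFC = (mf / BP) * 3600
Rate = 26.2 / 309 = 0.084790 g/(s*kW)
SFC = 0.084790 * 3600 = 305.24 g/kWh


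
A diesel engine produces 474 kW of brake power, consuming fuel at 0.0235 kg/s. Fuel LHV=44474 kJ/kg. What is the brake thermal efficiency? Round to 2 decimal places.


eta_BTE = (BP / (mf * LHV)) * 100
Denominator = 0.0235 * 44474 = 1045.1390 kW
eta_BTE = (474 / 1045.1390) * 100 = 45.35%


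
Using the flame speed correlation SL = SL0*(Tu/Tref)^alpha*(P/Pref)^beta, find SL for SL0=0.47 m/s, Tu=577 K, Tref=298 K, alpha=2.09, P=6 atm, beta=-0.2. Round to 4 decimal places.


SL = SL0 * (Tu/Tref)^alpha * (P/Pref)^beta
T ratio = 577/298 = 1.93624161
(T ratio)^alpha = 1.93624161^2.09 = 3.978739
(P/Pref)^beta = 6^(-0.2) = 0.698827
SL = 0.47 * 3.978739 * 0.698827 = 1.3068 m/s


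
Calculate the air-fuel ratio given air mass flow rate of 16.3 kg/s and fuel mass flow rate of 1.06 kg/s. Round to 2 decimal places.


AFR = m_air / m_fuel
AFR = 16.3 / 1.06 = 15.38


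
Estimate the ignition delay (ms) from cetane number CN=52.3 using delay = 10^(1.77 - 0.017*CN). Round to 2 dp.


delay = 10^(1.77 - 0.017*CN)
Exponent = 1.77 - 0.017*52.3 = 0.8809
delay = 10^0.8809 = 7.60 ms


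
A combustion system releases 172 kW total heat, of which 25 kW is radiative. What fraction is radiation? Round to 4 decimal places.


f_rad = Q_rad / Q_total
f_rad = 25 / 172 = 0.1453


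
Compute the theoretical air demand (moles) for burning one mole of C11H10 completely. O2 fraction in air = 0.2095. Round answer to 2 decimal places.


Balanced combustion: C11H10 + 13.5 O2 -> 11 CO2 + 5 H2O
O2 needed = C + H/4 = 11 + 10/4 = 13.50 moles
Air moles = O2 / 0.2095 = 13.50 / 0.2095 = 64.44 moles air


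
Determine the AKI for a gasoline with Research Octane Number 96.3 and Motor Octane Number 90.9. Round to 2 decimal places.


AKI = (RON + MON) / 2
AKI = (96.3 + 90.9) / 2
AKI = 187.2 / 2 = 93.60


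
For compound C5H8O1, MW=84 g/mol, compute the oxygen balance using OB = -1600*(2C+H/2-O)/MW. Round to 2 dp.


OB = -1600 * (2C + H/2 - O) / MW
Inner = 2*5 + 8/2 - 1 = 13.00
OB = -1600 * 13.00 / 84 = -247.62%


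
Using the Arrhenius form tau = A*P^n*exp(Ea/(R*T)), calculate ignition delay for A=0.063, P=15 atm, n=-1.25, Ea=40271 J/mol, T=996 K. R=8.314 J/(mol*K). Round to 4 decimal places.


tau = A * P^n * exp(Ea/(R*T))
P^n = 15^(-1.25) = 0.03387552
Ea/(R*T) = 40271/(8.314*996) = 4.863210
exp(Ea/(R*T)) = 129.439082
tau = 0.063 * 0.03387552 * 129.439082 = 0.2762 ms


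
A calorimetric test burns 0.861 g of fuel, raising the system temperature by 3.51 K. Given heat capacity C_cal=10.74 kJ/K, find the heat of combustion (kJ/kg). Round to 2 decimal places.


Hc = C_cal * delta_T / m_fuel
Q_released = 10.74 * 3.51 = 37.6974 kJ
m_fuel = 0.861 g = 0.861/1000 kg = 0.000861 kg
Hc = 37.6974 / 0.000861 = 43783.28 kJ/kg


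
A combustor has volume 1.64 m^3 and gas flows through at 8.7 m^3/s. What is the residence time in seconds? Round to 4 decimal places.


tau = V / Q_flow
tau = 1.64 / 8.7 = 0.1885 s


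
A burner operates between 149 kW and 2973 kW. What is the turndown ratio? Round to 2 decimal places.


TDR = Q_max / Q_min
TDR = 2973 / 149 = 19.95


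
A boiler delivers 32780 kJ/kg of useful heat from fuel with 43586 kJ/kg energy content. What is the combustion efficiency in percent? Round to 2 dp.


Efficiency = (Q_useful / Q_fuel) * 100
Efficiency = (32780 / 43586) * 100
Efficiency = 0.7521 * 100 = 75.21%


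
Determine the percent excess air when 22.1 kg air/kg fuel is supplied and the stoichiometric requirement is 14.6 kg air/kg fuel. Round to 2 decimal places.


Excess air = actual - stoichiometric = 22.1 - 14.6 = 7.50 kg/kg fuel
Excess air % = (excess / stoich) * 100 = (7.50 / 14.6) * 100 = 51.37%


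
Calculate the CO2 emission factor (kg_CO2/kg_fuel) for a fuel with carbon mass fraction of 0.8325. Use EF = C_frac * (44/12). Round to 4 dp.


EF = C_frac * (M_CO2 / M_C)
EF = 0.8325 * (44/12)
EF = 0.8325 * 3.666667 = 3.0525 kg_CO2/kg_fuel


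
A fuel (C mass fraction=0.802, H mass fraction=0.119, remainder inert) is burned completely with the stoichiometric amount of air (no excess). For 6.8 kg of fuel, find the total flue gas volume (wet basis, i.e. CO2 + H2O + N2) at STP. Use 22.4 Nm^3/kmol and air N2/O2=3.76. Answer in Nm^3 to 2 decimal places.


Per kg fuel: CO2 = (C/12 kmol)*22.4 = (0.802/12)*22.4 = 1.49707 Nm^3
Per kg fuel: H2O = (H/2 kmol)*22.4 = (0.119/2)*22.4 = 1.33280 Nm^3
O2 needed per kg fuel = C/12 + H/4 = 0.802/12 + 0.119/4 = 0.09658333 kmol
Per kg fuel: N2 = O2*3.76*22.4 = 0.09658333*3.76*22.4 = 8.13463 Nm^3
Total per kg = 1.49707 + 1.33280 + 8.13463 = 10.96450 Nm^3
Total = 10.96450 * 6.8 = 74.56 Nm^3


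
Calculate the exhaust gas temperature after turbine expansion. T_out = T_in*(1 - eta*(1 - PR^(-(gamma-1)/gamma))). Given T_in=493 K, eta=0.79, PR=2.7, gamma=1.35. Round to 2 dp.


T_out = T_in * (1 - eta * (1 - PR^(-(gamma-1)/gamma)))
Exponent = -(1.35-1)/1.35 = -0.25925926
PR^exp = 2.7^(-0.25925926) = 0.77297411
Factor = 1 - 0.79*(1 - 0.77297411) = 0.82064955
T_out = 493 * 0.82064955 = 404.58 K


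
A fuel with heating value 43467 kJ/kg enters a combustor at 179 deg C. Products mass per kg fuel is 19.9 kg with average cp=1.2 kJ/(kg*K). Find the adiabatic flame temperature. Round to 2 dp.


T_ad = T_in + Hc / (m_p * cp)
Denominator = 19.9 * 1.2 = 23.8800
Temperature rise = 43467 / 23.8800 = 1820.23 K
T_ad = 179 + 1820.23 = 1999.23 deg C


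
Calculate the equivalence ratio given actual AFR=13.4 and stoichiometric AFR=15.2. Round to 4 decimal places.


phi = AFR_stoich / AFR_actual
phi = 15.2 / 13.4 = 1.1343


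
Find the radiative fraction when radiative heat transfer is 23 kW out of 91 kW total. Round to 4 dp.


f_rad = Q_rad / Q_total
f_rad = 23 / 91 = 0.2527


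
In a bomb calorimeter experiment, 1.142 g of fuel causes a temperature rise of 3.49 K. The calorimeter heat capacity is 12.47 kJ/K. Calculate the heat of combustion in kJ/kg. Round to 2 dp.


Hc = C_cal * delta_T / m_fuel
Q_released = 12.47 * 3.49 = 43.5203 kJ
m_fuel = 1.142 g = 1.142/1000 kg = 0.001142 kg
Hc = 43.5203 / 0.001142 = 38108.84 kJ/kg


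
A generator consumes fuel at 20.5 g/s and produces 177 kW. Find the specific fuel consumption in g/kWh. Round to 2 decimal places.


SFC = (mf / BP) * 3600
Rate = 20.5 / 177 = 0.115819 g/(s*kW)
SFC = 0.115819 * 3600 = 416.95 g/kWh


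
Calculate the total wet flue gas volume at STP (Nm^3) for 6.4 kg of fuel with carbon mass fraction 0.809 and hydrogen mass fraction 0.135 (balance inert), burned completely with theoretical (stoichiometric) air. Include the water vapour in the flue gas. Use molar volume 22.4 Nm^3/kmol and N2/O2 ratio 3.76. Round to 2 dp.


Per kg fuel: CO2 = (C/12 kmol)*22.4 = (0.809/12)*22.4 = 1.51013 Nm^3
Per kg fuel: H2O = (H/2 kmol)*22.4 = (0.135/2)*22.4 = 1.51200 Nm^3
O2 needed per kg fuel = C/12 + H/4 = 0.809/12 + 0.135/4 = 0.10116667 kmol
Per kg fuel: N2 = O2*3.76*22.4 = 0.10116667*3.76*22.4 = 8.52066 Nm^3
Total per kg = 1.51013 + 1.51200 + 8.52066 = 11.54279 Nm^3
Total = 11.54279 * 6.4 = 73.87 Nm^3


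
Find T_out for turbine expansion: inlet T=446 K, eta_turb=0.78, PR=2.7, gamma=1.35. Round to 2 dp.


T_out = T_in * (1 - eta * (1 - PR^(-(gamma-1)/gamma)))
Exponent = -(1.35-1)/1.35 = -0.25925926
PR^exp = 2.7^(-0.25925926) = 0.77297411
Factor = 1 - 0.78*(1 - 0.77297411) = 0.82291981
T_out = 446 * 0.82291981 = 367.02 K


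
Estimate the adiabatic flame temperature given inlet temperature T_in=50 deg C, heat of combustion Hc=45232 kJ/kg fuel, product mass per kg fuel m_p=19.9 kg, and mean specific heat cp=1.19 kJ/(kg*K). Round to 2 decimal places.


T_ad = T_in + Hc / (m_p * cp)
Denominator = 19.9 * 1.19 = 23.6810
Temperature rise = 45232 / 23.6810 = 1910.05 K
T_ad = 50 + 1910.05 = 1960.05 deg C
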